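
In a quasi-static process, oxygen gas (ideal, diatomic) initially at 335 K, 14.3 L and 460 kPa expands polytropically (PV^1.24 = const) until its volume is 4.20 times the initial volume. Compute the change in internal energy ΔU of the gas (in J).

-4790 J

n = P₁V₁/(RT₁) = 460×14.3/(8.314×335) = 2.36 mol.
Polytropic n=1.24: T₂ = T₁(V₁/V₂)^(n−1) = 335×(0.238)^0.24 = 237 K; P₂ = P₁(V₁/V₂)^n = 77.6 kPa.
For an ideal gas ΔU = nCvΔT with Cv = (5/2)R = 20.8 J/(mol·K).
ΔU = 2.36×20.8×(237−335) = -4790 J.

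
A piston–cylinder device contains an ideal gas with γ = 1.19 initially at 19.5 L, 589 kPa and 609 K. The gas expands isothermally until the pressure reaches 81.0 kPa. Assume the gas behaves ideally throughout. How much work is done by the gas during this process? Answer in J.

n = P₁V₁/(RT₁) = 589×19.5/(8.314×609) = 2.27 mol.
Isothermal: T stays 609 K; PV = const ⇒ V₂ = 142 L, P₂ = 81.0 kPa.
W = nRT ln(V₂/V₁) = 2.27×8.314×609×ln(7.27) = 22800 J.

22800 J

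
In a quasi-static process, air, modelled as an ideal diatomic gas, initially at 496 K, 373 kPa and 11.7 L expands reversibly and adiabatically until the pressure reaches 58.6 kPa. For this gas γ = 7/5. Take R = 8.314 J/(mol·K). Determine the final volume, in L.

43.9 L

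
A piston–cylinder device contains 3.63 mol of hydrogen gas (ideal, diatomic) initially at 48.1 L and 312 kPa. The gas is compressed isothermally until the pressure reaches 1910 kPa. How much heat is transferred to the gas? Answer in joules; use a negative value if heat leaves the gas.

-27200 J

T₁ = P₁V₁/(nR) = 312×48.1/(3.63×8.314) = 497 K.
Isothermal: T stays 497 K; PV = const ⇒ V₂ = 7.86 L, P₂ = 1910 kPa.
ΔU = 0 (ideal gas, T constant).
W = nRT ln(V₂/V₁) = 3.63×8.314×497×ln(0.163) = -27200 J.
Q = ΔU + W = -27200 J.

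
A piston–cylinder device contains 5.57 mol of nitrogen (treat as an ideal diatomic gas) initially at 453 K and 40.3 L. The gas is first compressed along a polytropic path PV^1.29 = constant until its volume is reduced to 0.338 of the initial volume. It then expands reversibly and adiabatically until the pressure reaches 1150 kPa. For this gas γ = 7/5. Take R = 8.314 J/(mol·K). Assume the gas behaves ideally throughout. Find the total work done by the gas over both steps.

-15300 J

P₁ = nRT₁/V₁ = 5.57×8.314×453/40.3 = 521 kPa.
Step 1 — Polytropic n=1.29: T₂ = T₁(V₁/V₂)^(n−1) = 453×(2.96)^0.29 = 620 K; P₂ = P₁(V₁/V₂)^n = 2110 kPa.
W = (P₁V₁−P₂V₂)/(n−1) = (521×40.3−2110×13.6)/0.29 = -26700 J.
ΔU = nCvΔT = 5.57×20.8×(620−453) = 19400 J.
Q = ΔU + W = -7350 J.
State after step 1: P = 2110 kPa, V = 13.6 L, T = 620 K.
Step 2 — Adiabatic: T₂/T₁ = (P₂/P₁)^((γ−1)/γ) ⇒ T₂ = 620×(0.545)^0.286 = 522 K; V₂ = 21.0 L.
ΔU = nCvΔT = 5.57×20.8×(522−620) = -11400 J.
Q = 0 for an adiabatic process, so W = −ΔU = 11400 J.
Net over both steps: W = -15300 J, Q = -7350 J, ΔU = 7960 J.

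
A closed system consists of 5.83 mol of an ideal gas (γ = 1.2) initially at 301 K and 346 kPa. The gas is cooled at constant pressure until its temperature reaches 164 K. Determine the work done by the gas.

-6640 J

V₁ = nRT₁/P₁ = 5.83×8.314×301/346 = 42.2 L.
Isobaric: P stays 346 kPa; V/T = const ⇒ T₂ = 164 K, V₂ = 23.0 L.
W = PΔV = 346×(23.0−42.2) kPa·L = -6640 J.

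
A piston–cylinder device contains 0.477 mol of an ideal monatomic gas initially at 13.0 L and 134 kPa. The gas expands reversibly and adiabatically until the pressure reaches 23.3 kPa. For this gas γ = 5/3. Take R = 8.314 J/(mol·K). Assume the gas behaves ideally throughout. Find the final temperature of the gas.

218 K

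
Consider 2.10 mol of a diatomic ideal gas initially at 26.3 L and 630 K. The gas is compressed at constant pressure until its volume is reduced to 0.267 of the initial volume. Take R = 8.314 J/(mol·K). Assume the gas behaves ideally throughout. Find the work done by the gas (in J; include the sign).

-8060 J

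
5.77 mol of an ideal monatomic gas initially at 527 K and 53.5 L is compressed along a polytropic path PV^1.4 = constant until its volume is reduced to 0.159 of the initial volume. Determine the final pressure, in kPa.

P₁ = nRT₁/V₁ = 5.77×8.314×527/53.5 = 473 kPa.
Polytropic n=1.4: T₂ = T₁(V₁/V₂)^(n−1) = 527×(6.29)^0.40 = 1100 K; P₂ = P₁(V₁/V₂)^n = 6200 kPa.

6200 kPa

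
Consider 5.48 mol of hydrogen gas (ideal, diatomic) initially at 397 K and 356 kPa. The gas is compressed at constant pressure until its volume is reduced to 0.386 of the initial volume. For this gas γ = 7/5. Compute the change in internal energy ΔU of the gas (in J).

V₁ = nRT₁/P₁ = 5.48×8.314×397/356 = 50.8 L.
Isobaric: P stays 356 kPa; V/T = const ⇒ T₂ = 153 K, V₂ = 19.6 L.
For an ideal gas ΔU = nCvΔT with Cv = (5/2)R = 20.8 J/(mol·K).
ΔU = 5.48×20.8×(153−397) = -27800 J.

-27800 J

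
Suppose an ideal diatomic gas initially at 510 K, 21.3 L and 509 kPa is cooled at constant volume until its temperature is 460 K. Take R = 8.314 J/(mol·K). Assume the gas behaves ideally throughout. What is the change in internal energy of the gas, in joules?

n = P₁V₁/(RT₁) = 509×21.3/(8.314×510) = 2.56 mol.
Isochoric: V stays 21.3 L; P/T = const ⇒ T₂ = 460 K, P₂ = 459 kPa.
For an ideal gas ΔU = nCvΔT with Cv = (5/2)R = 20.8 J/(mol·K).
ΔU = 2.56×20.8×(460−510) = -2660 J.

-2660 J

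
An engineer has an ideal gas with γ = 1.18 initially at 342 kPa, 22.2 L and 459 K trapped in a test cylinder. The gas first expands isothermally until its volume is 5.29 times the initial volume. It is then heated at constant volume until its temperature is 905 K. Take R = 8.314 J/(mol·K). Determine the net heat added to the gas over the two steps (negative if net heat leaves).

53600 J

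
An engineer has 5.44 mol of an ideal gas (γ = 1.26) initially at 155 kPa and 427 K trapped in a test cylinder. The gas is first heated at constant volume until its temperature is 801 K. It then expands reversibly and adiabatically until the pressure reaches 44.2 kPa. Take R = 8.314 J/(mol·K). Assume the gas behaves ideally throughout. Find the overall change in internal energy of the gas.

V₁ = nRT₁/P₁ = 5.44×8.314×427/155 = 125 L.
Step 1 — Isochoric: V stays 125 L; P/T = const ⇒ T₂ = 801 K, P₂ = 291 kPa.
W = 0 (no volume change).
ΔU = nCvΔT = 5.44×32.0×(801−427) = 65100 J.
Q = ΔU = 65100 J.
State after step 1: P = 291 kPa, V = 125 L, T = 801 K.
Step 2 — Adiabatic: T₂/T₁ = (P₂/P₁)^((γ−1)/γ) ⇒ T₂ = 801×(0.152)^0.206 = 543 K; V₂ = 556 L.
ΔU = nCvΔT = 5.44×32.0×(543−801) = -44900 J.
Q = 0 for an adiabatic process, so W = −ΔU = 44900 J.
Net over both steps: W = 44900 J, Q = 65100 J, ΔU = 20200 J.

20200 J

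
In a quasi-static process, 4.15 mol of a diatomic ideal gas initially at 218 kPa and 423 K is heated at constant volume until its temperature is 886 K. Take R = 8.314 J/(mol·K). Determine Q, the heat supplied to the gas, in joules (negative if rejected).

V₁ = nRT₁/P₁ = 4.15×8.314×423/218 = 66.9 L.
Isochoric: V stays 66.9 L; P/T = const ⇒ T₂ = 886 K, P₂ = 457 kPa.
W = 0 (no volume change).
ΔU = nCvΔT = 4.15×20.8×(886−423) = 39900 J.
Q = ΔU = 39900 J.

39900 J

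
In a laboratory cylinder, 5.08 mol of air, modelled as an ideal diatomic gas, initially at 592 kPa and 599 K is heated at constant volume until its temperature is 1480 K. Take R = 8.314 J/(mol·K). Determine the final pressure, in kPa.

V₁ = nRT₁/P₁ = 5.08×8.314×599/592 = 42.7 L.
Isochoric: V stays 42.7 L; P/T = const ⇒ T₂ = 1480 K, P₂ = 1460 kPa.

1460 kPa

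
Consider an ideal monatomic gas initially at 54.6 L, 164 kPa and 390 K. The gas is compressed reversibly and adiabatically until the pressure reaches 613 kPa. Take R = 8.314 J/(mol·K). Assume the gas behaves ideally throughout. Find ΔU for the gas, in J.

9330 J

n = P₁V₁/(RT₁) = 164×54.6/(8.314×390) = 2.76 mol.
Adiabatic: T₂/T₁ = (P₂/P₁)^((γ−1)/γ) ⇒ T₂ = 390×(3.74)^0.400 = 661 K; V₂ = 24.8 L.
For an ideal gas ΔU = nCvΔT with Cv = (3/2)R = 12.5 J/(mol·K).
ΔU = 2.76×12.5×(661−390) = 9330 J.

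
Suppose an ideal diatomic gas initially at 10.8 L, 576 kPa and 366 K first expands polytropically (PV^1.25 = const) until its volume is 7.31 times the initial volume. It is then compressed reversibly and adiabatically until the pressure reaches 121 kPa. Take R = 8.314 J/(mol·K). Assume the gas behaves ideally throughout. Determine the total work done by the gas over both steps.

6880 J

n = P₁V₁/(RT₁) = 576×10.8/(8.314×366) = 2.04 mol.
Step 1 — Polytropic n=1.25: T₂ = T₁(V₁/V₂)^(n−1) = 366×(0.137)^0.25 = 223 K; P₂ = P₁(V₁/V₂)^n = 47.9 kPa.
W = (P₁V₁−P₂V₂)/(n−1) = (576×10.8−47.9×78.9)/0.25 = 9750 J.
ΔU = nCvΔT = 2.04×20.8×(223−366) = -6090 J.
Q = ΔU + W = 3660 J.
State after step 1: P = 47.9 kPa, V = 78.9 L, T = 223 K.
Step 2 — Adiabatic: T₂/T₁ = (P₂/P₁)^((γ−1)/γ) ⇒ T₂ = 223×(2.52)^0.286 = 290 K; V₂ = 40.7 L.
ΔU = nCvΔT = 2.04×20.8×(290−223) = 2870 J.
Q = 0 for an adiabatic process, so W = −ΔU = -2870 J.
Net over both steps: W = 6880 J, Q = 3660 J, ΔU = -3230 J.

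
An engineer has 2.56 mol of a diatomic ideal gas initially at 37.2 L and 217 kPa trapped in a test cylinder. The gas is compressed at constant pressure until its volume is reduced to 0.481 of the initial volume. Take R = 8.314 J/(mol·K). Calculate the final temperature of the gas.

T₁ = P₁V₁/(nR) = 217×37.2/(2.56×8.314) = 379 K.
Isobaric: P stays 217 kPa; V/T = const ⇒ T₂ = 182 K, V₂ = 17.9 L.

182 K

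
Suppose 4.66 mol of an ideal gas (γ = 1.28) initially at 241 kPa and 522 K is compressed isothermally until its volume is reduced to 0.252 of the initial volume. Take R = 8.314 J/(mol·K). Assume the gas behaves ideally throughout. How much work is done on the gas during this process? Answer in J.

V₁ = nRT₁/P₁ = 4.66×8.314×522/241 = 83.9 L.
Isothermal: T stays 522 K; PV = const ⇒ V₂ = 21.1 L, P₂ = 956 kPa.
W = nRT ln(V₂/V₁) = 4.66×8.314×522×ln(0.252) = -27900 J.
Work done on the gas = −W_by = 27900 J.

27900 J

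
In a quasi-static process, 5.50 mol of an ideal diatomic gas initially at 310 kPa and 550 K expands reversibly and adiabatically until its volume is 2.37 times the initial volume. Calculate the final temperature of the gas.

389 K

V₁ = nRT₁/P₁ = 5.50×8.314×550/310 = 81.1 L.
Adiabatic: TV^(γ−1) = const ⇒ T₂ = 550×(0.422)^0.400 = 389 K; PV^γ = const ⇒ P₂ = 92.6 kPa.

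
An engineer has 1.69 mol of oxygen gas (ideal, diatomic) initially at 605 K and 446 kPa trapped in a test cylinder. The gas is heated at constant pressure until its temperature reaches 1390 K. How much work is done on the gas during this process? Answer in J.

V₁ = nRT₁/P₁ = 1.69×8.314×605/446 = 19.1 L.
Isobaric: P stays 446 kPa; V/T = const ⇒ T₂ = 1390 K, V₂ = 43.8 L.
W = PΔV = 446×(43.8−19.1) kPa·L = 11000 J.
Work done on the gas = −W_by = -11000 J.

-11000 J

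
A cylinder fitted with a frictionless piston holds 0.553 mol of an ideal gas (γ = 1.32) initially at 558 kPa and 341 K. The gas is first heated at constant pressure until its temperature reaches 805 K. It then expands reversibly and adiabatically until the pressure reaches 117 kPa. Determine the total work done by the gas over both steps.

5780 J

V₁ = nRT₁/P₁ = 0.553×8.314×341/558 = 2.81 L.
Step 1 — Isobaric: P stays 558 kPa; V/T = const ⇒ T₂ = 805 K, V₂ = 6.63 L.
W = PΔV = 558×(6.63−2.81) kPa·L = 2130 J.
ΔU = nCvΔT = 0.553×26.0×(805−341) = 6670 J.
Q = ΔU + W = nCpΔT = 8800 J.
State after step 1: P = 558 kPa, V = 6.63 L, T = 805 K.
Step 2 — Adiabatic: T₂/T₁ = (P₂/P₁)^((γ−1)/γ) ⇒ T₂ = 805×(0.210)^0.242 = 551 K; V₂ = 21.7 L.
ΔU = nCvΔT = 0.553×26.0×(551−805) = -3650 J.
Q = 0 for an adiabatic process, so W = −ΔU = 3650 J.
Net over both steps: W = 5780 J, Q = 8800 J, ΔU = 3020 J.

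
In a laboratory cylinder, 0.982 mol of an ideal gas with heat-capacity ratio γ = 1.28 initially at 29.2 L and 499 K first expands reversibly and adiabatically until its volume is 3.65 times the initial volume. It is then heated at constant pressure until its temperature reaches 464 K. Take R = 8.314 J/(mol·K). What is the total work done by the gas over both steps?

5380 J

P₁ = nRT₁/V₁ = 0.982×8.314×499/29.2 = 140 kPa.
Step 1 — Adiabatic: TV^(γ−1) = const ⇒ T₂ = 499×(0.274)^0.280 = 347 K; PV^γ = const ⇒ P₂ = 26.6 kPa.
ΔU = nCvΔT = 0.982×29.7×(347−499) = -4420 J.
Q = 0 for an adiabatic process, so W = −ΔU = 4420 J.
State after step 1: P = 26.6 kPa, V = 107 L, T = 347 K.
Step 2 — Isobaric: P stays 26.6 kPa; V/T = const ⇒ T₂ = 464 K, V₂ = 142 L.
W = PΔV = 26.6×(142−107) kPa·L = 953 J.
ΔU = nCvΔT = 0.982×29.7×(464−347) = 3400 J.
Q = ΔU + W = nCpΔT = 4360 J.
Net over both steps: W = 5380 J, Q = 4360 J, ΔU = -1020 J.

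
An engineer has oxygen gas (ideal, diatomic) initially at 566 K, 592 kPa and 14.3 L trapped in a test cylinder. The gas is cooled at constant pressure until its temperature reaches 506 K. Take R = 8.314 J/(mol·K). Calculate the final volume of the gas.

12.8 L

Isobaric: P stays 592 kPa; V/T = const ⇒ T₂ = 506 K, V₂ = 12.8 L.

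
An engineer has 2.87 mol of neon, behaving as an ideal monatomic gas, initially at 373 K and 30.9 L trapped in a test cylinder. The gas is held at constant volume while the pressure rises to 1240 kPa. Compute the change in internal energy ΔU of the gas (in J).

44100 J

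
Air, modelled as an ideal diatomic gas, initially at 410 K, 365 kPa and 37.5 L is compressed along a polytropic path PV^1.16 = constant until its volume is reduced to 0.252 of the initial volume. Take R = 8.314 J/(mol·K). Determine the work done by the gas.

n = P₁V₁/(RT₁) = 365×37.5/(8.314×410) = 4.02 mol.
Polytropic n=1.16: T₂ = T₁(V₁/V₂)^(n−1) = 410×(3.97)^0.16 = 511 K; P₂ = P₁(V₁/V₂)^n = 1810 kPa.
W = (P₁V₁−P₂V₂)/(n−1) = (365×37.5−1810×9.45)/0.16 = -21100 J.

-21100 J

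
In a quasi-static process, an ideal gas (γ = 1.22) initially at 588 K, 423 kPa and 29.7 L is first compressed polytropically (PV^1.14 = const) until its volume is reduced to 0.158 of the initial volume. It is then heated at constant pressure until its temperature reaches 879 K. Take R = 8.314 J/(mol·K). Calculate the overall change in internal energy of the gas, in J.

n = P₁V₁/(RT₁) = 423×29.7/(8.314×588) = 2.57 mol.
Step 1 — Polytropic n=1.14: T₂ = T₁(V₁/V₂)^(n−1) = 588×(6.33)^0.14 = 761 K; P₂ = P₁(V₁/V₂)^n = 3470 kPa.
W = (P₁V₁−P₂V₂)/(n−1) = (423×29.7−3470×4.69)/0.14 = -26500 J.
ΔU = nCvΔT = 2.57×37.8×(761−588) = 16800 J.
Q = ΔU + W = -9620 J.
State after step 1: P = 3470 kPa, V = 4.69 L, T = 761 K.
Step 2 — Isobaric: P stays 3470 kPa; V/T = const ⇒ T₂ = 879 K, V₂ = 5.42 L.
W = PΔV = 3470×(5.42−4.69) kPa·L = 2510 J.
ΔU = nCvΔT = 2.57×37.8×(879−761) = 11400 J.
Q = ΔU + W = nCpΔT = 13900 J.
Net over both steps: W = -23900 J, Q = 4330 J, ΔU = 28300 J.

28300 J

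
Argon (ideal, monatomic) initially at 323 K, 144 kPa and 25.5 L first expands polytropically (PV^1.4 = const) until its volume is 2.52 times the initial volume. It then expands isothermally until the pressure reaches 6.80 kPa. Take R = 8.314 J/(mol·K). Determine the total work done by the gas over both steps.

7300 J

n = P₁V₁/(RT₁) = 144×25.5/(8.314×323) = 1.37 mol.
Step 1 — Polytropic n=1.4: T₂ = T₁(V₁/V₂)^(n−1) = 323×(0.397)^0.40 = 223 K; P₂ = P₁(V₁/V₂)^n = 39.5 kPa.
W = (P₁V₁−P₂V₂)/(n−1) = (144×25.5−39.5×64.3)/0.40 = 2840 J.
ΔU = nCvΔT = 1.37×12.5×(223−323) = -1700 J.
Q = ΔU + W = 1130 J.
State after step 1: P = 39.5 kPa, V = 64.3 L, T = 223 K.
Step 2 — Isothermal: T stays 223 K; PV = const ⇒ V₂ = 373 L, P₂ = 6.80 kPa.
ΔU = 0 (ideal gas, T constant).
W = nRT ln(V₂/V₁) = 1.37×8.314×223×ln(5.81) = 4460 J.
Q = ΔU + W = 4460 J.
Net over both steps: W = 7300 J, Q = 5600 J, ΔU = -1700 J.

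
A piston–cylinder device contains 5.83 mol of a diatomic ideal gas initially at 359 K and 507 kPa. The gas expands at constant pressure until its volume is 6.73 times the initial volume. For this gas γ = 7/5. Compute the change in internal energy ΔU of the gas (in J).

249000 J

V₁ = nRT₁/P₁ = 5.83×8.314×359/507 = 34.3 L.
Isobaric: P stays 507 kPa; V/T = const ⇒ T₂ = 2420 K, V₂ = 231 L.
For an ideal gas ΔU = nCvΔT with Cv = (5/2)R = 20.8 J/(mol·K).
ΔU = 5.83×20.8×(2420−359) = 249000 J.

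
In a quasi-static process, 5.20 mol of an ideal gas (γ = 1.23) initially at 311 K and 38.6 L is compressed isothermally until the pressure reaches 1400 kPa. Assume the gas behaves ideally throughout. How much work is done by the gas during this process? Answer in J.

-18700 J

P₁ = nRT₁/V₁ = 5.20×8.314×311/38.6 = 348 kPa.
Isothermal: T stays 311 K; PV = const ⇒ V₂ = 9.60 L, P₂ = 1400 kPa.
W = nRT ln(V₂/V₁) = 5.20×8.314×311×ln(0.249) = -18700 J.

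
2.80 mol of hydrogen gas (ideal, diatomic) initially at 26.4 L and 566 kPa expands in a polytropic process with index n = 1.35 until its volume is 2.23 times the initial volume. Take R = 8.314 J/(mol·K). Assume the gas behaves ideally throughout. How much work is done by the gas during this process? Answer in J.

10400 J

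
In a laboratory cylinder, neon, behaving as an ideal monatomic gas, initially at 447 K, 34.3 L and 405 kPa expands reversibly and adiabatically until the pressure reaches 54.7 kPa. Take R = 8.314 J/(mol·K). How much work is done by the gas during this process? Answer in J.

11500 J

n = P₁V₁/(RT₁) = 405×34.3/(8.314×447) = 3.74 mol.
Adiabatic: T₂/T₁ = (P₂/P₁)^((γ−1)/γ) ⇒ T₂ = 447×(0.135)^0.400 = 201 K; V₂ = 114 L.
ΔU = nCvΔT = 3.74×12.5×(201−447) = -11500 J.
Q = 0 for an adiabatic process, so W = −ΔU = 11500 J.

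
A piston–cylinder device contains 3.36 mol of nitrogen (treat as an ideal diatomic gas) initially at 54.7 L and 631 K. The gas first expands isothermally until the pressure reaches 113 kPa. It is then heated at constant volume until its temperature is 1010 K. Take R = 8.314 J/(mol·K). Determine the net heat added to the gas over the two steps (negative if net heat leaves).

44900 J

P₁ = nRT₁/V₁ = 3.36×8.314×631/54.7 = 322 kPa.
Step 1 — Isothermal: T stays 631 K; PV = const ⇒ V₂ = 156 L, P₂ = 113 kPa.
ΔU = 0 (ideal gas, T constant).
W = nRT ln(V₂/V₁) = 3.36×8.314×631×ln(2.85) = 18500 J.
Q = ΔU + W = 18500 J.
State after step 1: P = 113 kPa, V = 156 L, T = 631 K.
Step 2 — Isochoric: V stays 156 L; P/T = const ⇒ T₂ = 1010 K, P₂ = 181 kPa.
W = 0 (no volume change).
ΔU = nCvΔT = 3.36×20.8×(1010−631) = 26500 J.
Q = ΔU = 26500 J.
Net over both steps: W = 18500 J, Q = 44900 J, ΔU = 26500 J.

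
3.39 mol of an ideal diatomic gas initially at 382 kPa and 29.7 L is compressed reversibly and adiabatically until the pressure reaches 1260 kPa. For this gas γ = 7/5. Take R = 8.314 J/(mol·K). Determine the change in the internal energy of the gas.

T₁ = P₁V₁/(nR) = 382×29.7/(3.39×8.314) = 403 K.
Adiabatic: T₂/T₁ = (P₂/P₁)^((γ−1)/γ) ⇒ T₂ = 403×(3.30)^0.286 = 566 K; V₂ = 12.7 L.
For an ideal gas ΔU = nCvΔT with Cv = (5/2)R = 20.8 J/(mol·K).
ΔU = 3.39×20.8×(566−403) = 11500 J.

11500 J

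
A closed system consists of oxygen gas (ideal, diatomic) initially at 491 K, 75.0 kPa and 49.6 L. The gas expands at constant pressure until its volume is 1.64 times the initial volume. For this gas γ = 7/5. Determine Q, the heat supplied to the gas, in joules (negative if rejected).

8330 J

n = P₁V₁/(RT₁) = 75.0×49.6/(8.314×491) = 0.911 mol.
Isobaric: P stays 75.0 kPa; V/T = const ⇒ T₂ = 805 K, V₂ = 81.3 L.
W = PΔV = 75.0×(81.3−49.6) kPa·L = 2380 J.
ΔU = nCvΔT = 0.911×20.8×(805−491) = 5950 J.
Q = ΔU + W = nCpΔT = 8330 J.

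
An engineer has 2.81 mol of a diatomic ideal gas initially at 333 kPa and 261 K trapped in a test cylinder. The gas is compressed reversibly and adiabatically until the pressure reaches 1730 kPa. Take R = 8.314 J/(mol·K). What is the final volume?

V₁ = nRT₁/P₁ = 2.81×8.314×261/333 = 18.3 L.
Adiabatic: T₂/T₁ = (P₂/P₁)^((γ−1)/γ) ⇒ T₂ = 261×(5.20)^0.286 = 418 K; V₂ = 5.64 L.

5.64 L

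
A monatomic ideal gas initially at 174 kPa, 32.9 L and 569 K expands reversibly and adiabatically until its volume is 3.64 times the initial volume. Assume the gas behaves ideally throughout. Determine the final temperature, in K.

Adiabatic: TV^(γ−1) = const ⇒ T₂ = 569×(0.275)^0.667 = 240 K; PV^γ = const ⇒ P₂ = 20.2 kPa.

240 K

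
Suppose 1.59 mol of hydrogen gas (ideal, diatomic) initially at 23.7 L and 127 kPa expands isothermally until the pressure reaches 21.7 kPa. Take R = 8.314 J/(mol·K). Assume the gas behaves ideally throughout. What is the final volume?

139 L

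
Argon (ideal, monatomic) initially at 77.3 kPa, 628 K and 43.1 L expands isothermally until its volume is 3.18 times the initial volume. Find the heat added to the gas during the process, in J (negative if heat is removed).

n = P₁V₁/(RT₁) = 77.3×43.1/(8.314×628) = 0.638 mol.
Isothermal: T stays 628 K; PV = const ⇒ V₂ = 137 L, P₂ = 24.3 kPa.
ΔU = 0 (ideal gas, T constant).
W = nRT ln(V₂/V₁) = 0.638×8.314×628×ln(3.18) = 3850 J.
Q = ΔU + W = 3850 J.

3850 J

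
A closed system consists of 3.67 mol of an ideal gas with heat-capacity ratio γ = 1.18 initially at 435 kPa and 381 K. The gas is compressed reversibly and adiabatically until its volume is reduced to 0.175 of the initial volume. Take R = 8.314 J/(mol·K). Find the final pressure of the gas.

V₁ = nRT₁/P₁ = 3.67×8.314×381/435 = 26.7 L.
Adiabatic: TV^(γ−1) = const ⇒ T₂ = 381×(5.71)^0.180 = 521 K; PV^γ = const ⇒ P₂ = 3400 kPa.

3400 kPa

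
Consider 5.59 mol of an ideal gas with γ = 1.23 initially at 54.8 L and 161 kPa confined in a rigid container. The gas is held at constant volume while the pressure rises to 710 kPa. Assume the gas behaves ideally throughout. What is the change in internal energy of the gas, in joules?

131000 J

T₁ = P₁V₁/(nR) = 161×54.8/(5.59×8.314) = 190 K.
Isochoric: V stays 54.8 L; P/T = const ⇒ T₂ = 837 K, P₂ = 710 kPa.
For an ideal gas ΔU = nCvΔT with Cv = R/(γ−1) = 36.1 J/(mol·K).
ΔU = 5.59×36.1×(837−190) = 131000 J.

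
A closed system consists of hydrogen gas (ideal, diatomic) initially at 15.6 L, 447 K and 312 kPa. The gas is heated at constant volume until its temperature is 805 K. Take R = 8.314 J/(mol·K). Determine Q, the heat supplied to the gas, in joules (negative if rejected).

n = P₁V₁/(RT₁) = 312×15.6/(8.314×447) = 1.31 mol.
Isochoric: V stays 15.6 L; P/T = const ⇒ T₂ = 805 K, P₂ = 562 kPa.
W = 0 (no volume change).
ΔU = nCvΔT = 1.31×20.8×(805−447) = 9750 J.
Q = ΔU = 9750 J.

9750 J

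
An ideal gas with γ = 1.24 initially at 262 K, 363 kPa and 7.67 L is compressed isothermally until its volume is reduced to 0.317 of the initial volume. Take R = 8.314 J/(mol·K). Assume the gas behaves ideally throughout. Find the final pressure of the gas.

1150 kPa

Isothermal: T stays 262 K; PV = const ⇒ V₂ = 2.43 L, P₂ = 1150 kPa.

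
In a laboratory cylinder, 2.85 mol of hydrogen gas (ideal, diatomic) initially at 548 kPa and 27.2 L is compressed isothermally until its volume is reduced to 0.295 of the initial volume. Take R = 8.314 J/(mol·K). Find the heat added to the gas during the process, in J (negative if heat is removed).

-18200 J

T₁ = P₁V₁/(nR) = 548×27.2/(2.85×8.314) = 629 K.
Isothermal: T stays 629 K; PV = const ⇒ V₂ = 8.02 L, P₂ = 1860 kPa.
ΔU = 0 (ideal gas, T constant).
W = nRT ln(V₂/V₁) = 2.85×8.314×629×ln(0.295) = -18200 J.
Q = ΔU + W = -18200 J.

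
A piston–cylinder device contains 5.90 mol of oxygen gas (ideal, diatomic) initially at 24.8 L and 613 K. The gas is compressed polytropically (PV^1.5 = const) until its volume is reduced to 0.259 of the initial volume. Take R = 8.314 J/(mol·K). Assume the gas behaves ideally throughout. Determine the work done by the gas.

P₁ = nRT₁/V₁ = 5.90×8.314×613/24.8 = 1210 kPa.
Polytropic n=1.5: T₂ = T₁(V₁/V₂)^(n−1) = 613×(3.86)^0.50 = 1200 K; P₂ = P₁(V₁/V₂)^n = 9200 kPa.
W = (P₁V₁−P₂V₂)/(n−1) = (1210×24.8−9200×6.42)/0.50 = -58000 J.

-58000 J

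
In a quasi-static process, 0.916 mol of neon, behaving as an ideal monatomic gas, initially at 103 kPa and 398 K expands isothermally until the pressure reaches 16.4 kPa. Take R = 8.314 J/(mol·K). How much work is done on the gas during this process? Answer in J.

V₁ = nRT₁/P₁ = 0.916×8.314×398/103 = 29.4 L.
Isothermal: T stays 398 K; PV = const ⇒ V₂ = 185 L, P₂ = 16.4 kPa.
W = nRT ln(V₂/V₁) = 0.916×8.314×398×ln(6.28) = 5570 J.
Work done on the gas = −W_by = -5570 J.

-5570 J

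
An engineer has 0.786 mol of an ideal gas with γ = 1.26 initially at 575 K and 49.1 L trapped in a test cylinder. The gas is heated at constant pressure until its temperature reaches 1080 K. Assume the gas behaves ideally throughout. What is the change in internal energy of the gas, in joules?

P₁ = nRT₁/V₁ = 0.786×8.314×575/49.1 = 76.5 kPa.
Isobaric: P stays 76.5 kPa; V/T = const ⇒ T₂ = 1080 K, V₂ = 92.2 L.
For an ideal gas ΔU = nCvΔT with Cv = R/(γ−1) = 32.0 J/(mol·K).
ΔU = 0.786×32.0×(1080−575) = 12700 J.

12700 J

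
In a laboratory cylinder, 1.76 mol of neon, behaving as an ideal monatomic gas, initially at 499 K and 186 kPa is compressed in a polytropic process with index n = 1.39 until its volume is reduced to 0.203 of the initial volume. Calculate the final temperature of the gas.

929 K

V₁ = nRT₁/P₁ = 1.76×8.314×499/186 = 39.3 L.
Polytropic n=1.39: T₂ = T₁(V₁/V₂)^(n−1) = 499×(4.93)^0.39 = 929 K; P₂ = P₁(V₁/V₂)^n = 1710 kPa.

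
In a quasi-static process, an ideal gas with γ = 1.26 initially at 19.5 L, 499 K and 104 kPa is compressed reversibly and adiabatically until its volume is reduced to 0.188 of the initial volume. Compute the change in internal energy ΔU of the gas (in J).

4250 J

n = P₁V₁/(RT₁) = 104×19.5/(8.314×499) = 0.489 mol.
Adiabatic: TV^(γ−1) = const ⇒ T₂ = 499×(5.32)^0.260 = 771 K; PV^γ = const ⇒ P₂ = 854 kPa.
For an ideal gas ΔU = nCvΔT with Cv = R/(γ−1) = 32.0 J/(mol·K).
ΔU = 0.489×32.0×(771−499) = 4250 J.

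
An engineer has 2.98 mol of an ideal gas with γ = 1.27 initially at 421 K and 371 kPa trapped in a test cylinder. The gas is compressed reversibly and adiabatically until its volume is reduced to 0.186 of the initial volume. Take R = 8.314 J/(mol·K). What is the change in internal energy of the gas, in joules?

V₁ = nRT₁/P₁ = 2.98×8.314×421/371 = 28.1 L.
Adiabatic: TV^(γ−1) = const ⇒ T₂ = 421×(5.38)^0.270 = 663 K; PV^γ = const ⇒ P₂ = 3140 kPa.
For an ideal gas ΔU = nCvΔT with Cv = R/(γ−1) = 30.8 J/(mol·K).
ΔU = 2.98×30.8×(663−421) = 22200 J.

22200 J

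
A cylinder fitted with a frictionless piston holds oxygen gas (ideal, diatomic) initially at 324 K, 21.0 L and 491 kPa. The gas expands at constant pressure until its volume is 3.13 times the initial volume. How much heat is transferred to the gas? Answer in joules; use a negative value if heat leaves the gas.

76900 J

n = P₁V₁/(RT₁) = 491×21.0/(8.314×324) = 3.83 mol.
Isobaric: P stays 491 kPa; V/T = const ⇒ T₂ = 1010 K, V₂ = 65.7 L.
W = PΔV = 491×(65.7−21.0) kPa·L = 22000 J.
ΔU = nCvΔT = 3.83×20.8×(1010−324) = 54900 J.
Q = ΔU + W = nCpΔT = 76900 J.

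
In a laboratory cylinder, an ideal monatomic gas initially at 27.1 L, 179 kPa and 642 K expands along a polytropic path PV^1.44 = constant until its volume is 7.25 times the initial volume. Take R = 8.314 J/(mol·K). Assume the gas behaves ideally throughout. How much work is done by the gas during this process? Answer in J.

6410 J

n = P₁V₁/(RT₁) = 179×27.1/(8.314×642) = 0.909 mol.
Polytropic n=1.44: T₂ = T₁(V₁/V₂)^(n−1) = 642×(0.138)^0.44 = 269 K; P₂ = P₁(V₁/V₂)^n = 10.3 kPa.
W = (P₁V₁−P₂V₂)/(n−1) = (179×27.1−10.3×196)/0.44 = 6410 J.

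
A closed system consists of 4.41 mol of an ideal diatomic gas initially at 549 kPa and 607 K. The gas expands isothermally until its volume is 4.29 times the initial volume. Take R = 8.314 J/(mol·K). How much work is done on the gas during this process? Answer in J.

-32400 J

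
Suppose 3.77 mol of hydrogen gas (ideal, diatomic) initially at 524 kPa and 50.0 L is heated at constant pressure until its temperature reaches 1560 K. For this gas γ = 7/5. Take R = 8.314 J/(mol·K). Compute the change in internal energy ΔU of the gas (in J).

T₁ = P₁V₁/(nR) = 524×50.0/(3.77×8.314) = 836 K.
Isobaric: P stays 524 kPa; V/T = const ⇒ T₂ = 1560 K, V₂ = 93.3 L.
For an ideal gas ΔU = nCvΔT with Cv = (5/2)R = 20.8 J/(mol·K).
ΔU = 3.77×20.8×(1560−836) = 56700 J.

56700 J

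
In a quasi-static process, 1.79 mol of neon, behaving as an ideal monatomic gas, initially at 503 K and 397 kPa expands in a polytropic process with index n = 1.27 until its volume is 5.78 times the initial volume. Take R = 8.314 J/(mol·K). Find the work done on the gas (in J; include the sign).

V₁ = nRT₁/P₁ = 1.79×8.314×503/397 = 18.9 L.
Polytropic n=1.27: T₂ = T₁(V₁/V₂)^(n−1) = 503×(0.173)^0.27 = 313 K; P₂ = P₁(V₁/V₂)^n = 42.8 kPa.
W = (P₁V₁−P₂V₂)/(n−1) = (397×18.9−42.8×109)/0.27 = 10500 J.
Work done on the gas = −W_by = -10500 J.

-10500 J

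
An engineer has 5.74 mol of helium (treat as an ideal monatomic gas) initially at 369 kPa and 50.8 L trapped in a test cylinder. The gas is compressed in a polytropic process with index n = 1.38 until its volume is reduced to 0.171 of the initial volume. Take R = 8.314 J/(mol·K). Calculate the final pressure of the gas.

T₁ = P₁V₁/(nR) = 369×50.8/(5.74×8.314) = 393 K.
Polytropic n=1.38: T₂ = T₁(V₁/V₂)^(n−1) = 393×(5.85)^0.38 = 768 K; P₂ = P₁(V₁/V₂)^n = 4220 kPa.

4220 kPa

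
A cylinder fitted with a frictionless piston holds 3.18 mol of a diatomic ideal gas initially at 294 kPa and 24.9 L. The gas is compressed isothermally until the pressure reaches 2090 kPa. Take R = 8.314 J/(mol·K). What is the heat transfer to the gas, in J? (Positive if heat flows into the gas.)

T₁ = P₁V₁/(nR) = 294×24.9/(3.18×8.314) = 277 K.
Isothermal: T stays 277 K; PV = const ⇒ V₂ = 3.50 L, P₂ = 2090 kPa.
ΔU = 0 (ideal gas, T constant).
W = nRT ln(V₂/V₁) = 3.18×8.314×277×ln(0.141) = -14400 J.
Q = ΔU + W = -14400 J.

-14400 J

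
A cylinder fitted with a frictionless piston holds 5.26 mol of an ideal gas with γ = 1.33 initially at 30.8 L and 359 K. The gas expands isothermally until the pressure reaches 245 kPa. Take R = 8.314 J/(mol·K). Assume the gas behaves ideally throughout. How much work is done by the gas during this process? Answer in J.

11500 J

P₁ = nRT₁/V₁ = 5.26×8.314×359/30.8 = 510 kPa.
Isothermal: T stays 359 K; PV = const ⇒ V₂ = 64.1 L, P₂ = 245 kPa.
W = nRT ln(V₂/V₁) = 5.26×8.314×359×ln(2.08) = 11500 J.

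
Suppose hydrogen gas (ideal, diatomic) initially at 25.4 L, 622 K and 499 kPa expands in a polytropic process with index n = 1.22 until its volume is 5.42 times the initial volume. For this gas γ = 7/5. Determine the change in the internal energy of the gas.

-9840 J

n = P₁V₁/(RT₁) = 499×25.4/(8.314×622) = 2.45 mol.
Polytropic n=1.22: T₂ = T₁(V₁/V₂)^(n−1) = 622×(0.185)^0.22 = 429 K; P₂ = P₁(V₁/V₂)^n = 63.5 kPa.
For an ideal gas ΔU = nCvΔT with Cv = (5/2)R = 20.8 J/(mol·K).
ΔU = 2.45×20.8×(429−622) = -9840 J.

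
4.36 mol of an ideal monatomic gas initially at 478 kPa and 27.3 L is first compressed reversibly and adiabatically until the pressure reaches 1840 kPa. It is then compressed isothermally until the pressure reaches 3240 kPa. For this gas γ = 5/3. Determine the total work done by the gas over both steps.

-26600 J

T₁ = P₁V₁/(nR) = 478×27.3/(4.36×8.314) = 360 K.
Step 1 — Adiabatic: T₂/T₁ = (P₂/P₁)^((γ−1)/γ) ⇒ T₂ = 360×(3.85)^0.400 = 617 K; V₂ = 12.2 L.
ΔU = nCvΔT = 4.36×12.5×(617−360) = 14000 J.
Q = 0 for an adiabatic process, so W = −ΔU = -14000 J.
State after step 1: P = 1840 kPa, V = 12.2 L, T = 617 K.
Step 2 — Isothermal: T stays 617 K; PV = const ⇒ V₂ = 6.91 L, P₂ = 3240 kPa.
ΔU = 0 (ideal gas, T constant).
W = nRT ln(V₂/V₁) = 4.36×8.314×617×ln(0.568) = -12700 J.
Q = ΔU + W = -12700 J.
Net over both steps: W = -26600 J, Q = -12700 J, ΔU = 14000 J.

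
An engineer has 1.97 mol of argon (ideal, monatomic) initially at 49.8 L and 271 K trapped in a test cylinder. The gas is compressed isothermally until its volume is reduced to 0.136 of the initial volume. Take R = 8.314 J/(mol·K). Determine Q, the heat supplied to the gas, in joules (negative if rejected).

-8860 J

P₁ = nRT₁/V₁ = 1.97×8.314×271/49.8 = 89.1 kPa.
Isothermal: T stays 271 K; PV = const ⇒ V₂ = 6.77 L, P₂ = 655 kPa.
ΔU = 0 (ideal gas, T constant).
W = nRT ln(V₂/V₁) = 1.97×8.314×271×ln(0.136) = -8860 J.
Q = ΔU + W = -8860 J.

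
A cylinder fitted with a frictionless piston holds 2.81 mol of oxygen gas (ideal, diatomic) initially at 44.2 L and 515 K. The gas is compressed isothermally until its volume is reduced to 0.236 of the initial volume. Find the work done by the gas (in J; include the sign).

P₁ = nRT₁/V₁ = 2.81×8.314×515/44.2 = 272 kPa.
Isothermal: T stays 515 K; PV = const ⇒ V₂ = 10.4 L, P₂ = 1150 kPa.
W = nRT ln(V₂/V₁) = 2.81×8.314×515×ln(0.236) = -17400 J.

-17400 J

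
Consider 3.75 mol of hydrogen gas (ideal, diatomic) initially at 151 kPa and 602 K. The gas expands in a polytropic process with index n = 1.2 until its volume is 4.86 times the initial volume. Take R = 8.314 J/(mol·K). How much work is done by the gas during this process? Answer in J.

25400 J

V₁ = nRT₁/P₁ = 3.75×8.314×602/151 = 124 L.
Polytropic n=1.2: T₂ = T₁(V₁/V₂)^(n−1) = 602×(0.206)^0.20 = 439 K; P₂ = P₁(V₁/V₂)^n = 22.6 kPa.
W = (P₁V₁−P₂V₂)/(n−1) = (151×124−22.6×604)/0.20 = 25400 J.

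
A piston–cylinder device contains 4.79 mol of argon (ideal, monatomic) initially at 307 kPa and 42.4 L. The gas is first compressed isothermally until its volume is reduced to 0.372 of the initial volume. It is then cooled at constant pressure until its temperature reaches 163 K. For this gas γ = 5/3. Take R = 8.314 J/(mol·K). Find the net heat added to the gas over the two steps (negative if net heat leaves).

-29200 J

T₁ = P₁V₁/(nR) = 307×42.4/(4.79×8.314) = 327 K.
Step 1 — Isothermal: T stays 327 K; PV = const ⇒ V₂ = 15.8 L, P₂ = 825 kPa.
ΔU = 0 (ideal gas, T constant).
W = nRT ln(V₂/V₁) = 4.79×8.314×327×ln(0.372) = -12900 J.
Q = ΔU + W = -12900 J.
State after step 1: P = 825 kPa, V = 15.8 L, T = 327 K.
Step 2 — Isobaric: P stays 825 kPa; V/T = const ⇒ T₂ = 163 K, V₂ = 7.87 L.
W = PΔV = 825×(7.87−15.8) kPa·L = -6530 J.
ΔU = nCvΔT = 4.79×12.5×(163−327) = -9790 J.
Q = ΔU + W = nCpΔT = -16300 J.
Net over both steps: W = -19400 J, Q = -29200 J, ΔU = -9790 J.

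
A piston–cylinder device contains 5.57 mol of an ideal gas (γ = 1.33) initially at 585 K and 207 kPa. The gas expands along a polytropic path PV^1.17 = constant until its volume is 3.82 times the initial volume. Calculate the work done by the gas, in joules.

32500 J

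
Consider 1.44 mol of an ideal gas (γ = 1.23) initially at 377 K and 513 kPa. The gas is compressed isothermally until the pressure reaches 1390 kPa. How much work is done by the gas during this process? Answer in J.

V₁ = nRT₁/P₁ = 1.44×8.314×377/513 = 8.80 L.
Isothermal: T stays 377 K; PV = const ⇒ V₂ = 3.25 L, P₂ = 1390 kPa.
W = nRT ln(V₂/V₁) = 1.44×8.314×377×ln(0.369) = -4500 J.

-4500 J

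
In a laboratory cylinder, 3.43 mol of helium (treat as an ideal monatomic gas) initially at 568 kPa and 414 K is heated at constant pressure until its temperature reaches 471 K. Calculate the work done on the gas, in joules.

V₁ = nRT₁/P₁ = 3.43×8.314×414/568 = 20.8 L.
Isobaric: P stays 568 kPa; V/T = const ⇒ T₂ = 471 K, V₂ = 23.6 L.
W = PΔV = 568×(23.6−20.8) kPa·L = 1630 J.
Work done on the gas = −W_by = -1630 J.

-1630 J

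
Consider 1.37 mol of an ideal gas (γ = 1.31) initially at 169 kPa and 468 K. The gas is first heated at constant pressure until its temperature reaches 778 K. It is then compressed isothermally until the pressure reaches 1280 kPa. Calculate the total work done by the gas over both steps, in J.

V₁ = nRT₁/P₁ = 1.37×8.314×468/169 = 31.5 L.
Step 1 — Isobaric: P stays 169 kPa; V/T = const ⇒ T₂ = 778 K, V₂ = 52.4 L.
W = PΔV = 169×(52.4−31.5) kPa·L = 3530 J.
ΔU = nCvΔT = 1.37×26.8×(778−468) = 11400 J.
Q = ΔU + W = nCpΔT = 14900 J.
State after step 1: P = 169 kPa, V = 52.4 L, T = 778 K.
Step 2 — Isothermal: T stays 778 K; PV = const ⇒ V₂ = 6.92 L, P₂ = 1280 kPa.
ΔU = 0 (ideal gas, T constant).
W = nRT ln(V₂/V₁) = 1.37×8.314×778×ln(0.132) = -17900 J.
Q = ΔU + W = -17900 J.
Net over both steps: W = -14400 J, Q = -3020 J, ΔU = 11400 J.

-14400 J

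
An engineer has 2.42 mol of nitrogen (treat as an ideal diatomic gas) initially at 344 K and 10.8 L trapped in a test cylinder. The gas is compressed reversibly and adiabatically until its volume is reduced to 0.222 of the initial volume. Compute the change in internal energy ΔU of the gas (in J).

P₁ = nRT₁/V₁ = 2.42×8.314×344/10.8 = 641 kPa.
Adiabatic: TV^(γ−1) = const ⇒ T₂ = 344×(4.50)^0.400 = 628 K; PV^γ = const ⇒ P₂ = 5270 kPa.
For an ideal gas ΔU = nCvΔT with Cv = (5/2)R = 20.8 J/(mol·K).
ΔU = 2.42×20.8×(628−344) = 14300 J.

14300 J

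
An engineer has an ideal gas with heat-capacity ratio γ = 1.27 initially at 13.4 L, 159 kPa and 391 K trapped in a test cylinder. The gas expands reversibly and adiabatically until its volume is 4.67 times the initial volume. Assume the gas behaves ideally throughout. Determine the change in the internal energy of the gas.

-2690 J

n = P₁V₁/(RT₁) = 159×13.4/(8.314×391) = 0.655 mol.
Adiabatic: TV^(γ−1) = const ⇒ T₂ = 391×(0.214)^0.270 = 258 K; PV^γ = const ⇒ P₂ = 22.5 kPa.
For an ideal gas ΔU = nCvΔT with Cv = R/(γ−1) = 30.8 J/(mol·K).
ΔU = 0.655×30.8×(258−391) = -2690 J.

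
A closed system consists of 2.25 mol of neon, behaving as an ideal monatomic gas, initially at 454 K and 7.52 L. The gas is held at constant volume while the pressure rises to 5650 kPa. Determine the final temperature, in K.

2270 K

P₁ = nRT₁/V₁ = 2.25×8.314×454/7.52 = 1130 kPa.
Isochoric: V stays 7.52 L; P/T = const ⇒ T₂ = 2270 K, P₂ = 5650 kPa.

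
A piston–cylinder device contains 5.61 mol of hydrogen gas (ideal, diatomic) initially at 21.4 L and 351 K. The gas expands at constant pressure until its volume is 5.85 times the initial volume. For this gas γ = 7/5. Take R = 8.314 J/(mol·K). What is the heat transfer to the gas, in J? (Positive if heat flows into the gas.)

P₁ = nRT₁/V₁ = 5.61×8.314×351/21.4 = 765 kPa.
Isobaric: P stays 765 kPa; V/T = const ⇒ T₂ = 2050 K, V₂ = 125 L.
W = PΔV = 765×(125−21.4) kPa·L = 79400 J.
ΔU = nCvΔT = 5.61×20.8×(2050−351) = 199000 J.
Q = ΔU + W = nCpΔT = 278000 J.

278000 J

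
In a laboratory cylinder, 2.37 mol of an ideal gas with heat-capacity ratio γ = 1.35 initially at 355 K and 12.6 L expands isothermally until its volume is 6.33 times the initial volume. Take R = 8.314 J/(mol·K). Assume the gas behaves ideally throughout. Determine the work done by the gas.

12900 J

P₁ = nRT₁/V₁ = 2.37×8.314×355/12.6 = 555 kPa.
Isothermal: T stays 355 K; PV = const ⇒ V₂ = 79.8 L, P₂ = 87.7 kPa.
W = nRT ln(V₂/V₁) = 2.37×8.314×355×ln(6.33) = 12900 J.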